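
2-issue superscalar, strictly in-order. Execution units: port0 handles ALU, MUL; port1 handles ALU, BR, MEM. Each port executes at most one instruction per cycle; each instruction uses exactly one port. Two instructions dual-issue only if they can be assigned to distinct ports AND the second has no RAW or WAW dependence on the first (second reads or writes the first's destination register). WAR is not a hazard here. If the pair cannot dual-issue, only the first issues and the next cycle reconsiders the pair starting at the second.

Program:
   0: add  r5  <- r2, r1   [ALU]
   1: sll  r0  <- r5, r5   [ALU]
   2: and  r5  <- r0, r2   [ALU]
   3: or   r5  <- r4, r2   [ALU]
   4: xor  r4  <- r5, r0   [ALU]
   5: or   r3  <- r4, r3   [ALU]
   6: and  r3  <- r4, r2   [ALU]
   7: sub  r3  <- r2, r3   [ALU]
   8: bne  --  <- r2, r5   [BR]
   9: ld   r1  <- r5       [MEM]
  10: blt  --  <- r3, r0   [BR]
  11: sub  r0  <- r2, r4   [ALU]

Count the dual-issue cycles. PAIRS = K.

PAIRS = 2

[0] i0  add  -- RAW r5
[1] i1  sll  -- RAW r0
[2] i2  and  -- WAW r5
[3] i3  or  -- RAW r5
[4] i4  xor  -- RAW r4
[5] i5  or  -- WAW r3
[6] i6  and  -- RAW+WAW r3
[7] i7&i8  sub bne  -- pair
[8] i9  ld  -- no-port MEM/BR
[9] i10&i11  blt sub  -- pair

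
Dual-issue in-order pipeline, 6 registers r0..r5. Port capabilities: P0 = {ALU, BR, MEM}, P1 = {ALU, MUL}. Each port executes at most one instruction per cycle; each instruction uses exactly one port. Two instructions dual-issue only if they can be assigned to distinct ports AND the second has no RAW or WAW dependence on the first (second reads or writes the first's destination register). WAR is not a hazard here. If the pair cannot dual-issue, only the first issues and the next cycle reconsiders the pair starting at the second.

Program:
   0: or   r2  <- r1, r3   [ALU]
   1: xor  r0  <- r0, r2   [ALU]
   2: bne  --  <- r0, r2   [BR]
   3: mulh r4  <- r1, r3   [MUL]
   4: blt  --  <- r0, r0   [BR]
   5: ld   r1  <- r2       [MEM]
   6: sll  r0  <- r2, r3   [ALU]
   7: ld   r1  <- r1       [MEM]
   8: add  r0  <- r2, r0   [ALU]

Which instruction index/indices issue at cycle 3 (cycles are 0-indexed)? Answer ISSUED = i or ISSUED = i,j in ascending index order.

[0] i0  or.ALU  -- RAW r2
[1] i1  xor.ALU  -- RAW r0
[2] i2,i3  bne.BR;mulh.MUL  -- dual
[3] i4  blt.BR  -- no-port BR/MEM
[4] i5,i6  ld.MEM;sll.ALU  -- dual
[5] i7,i8  ld.MEM;add.ALU  -- dual

ISSUED = 4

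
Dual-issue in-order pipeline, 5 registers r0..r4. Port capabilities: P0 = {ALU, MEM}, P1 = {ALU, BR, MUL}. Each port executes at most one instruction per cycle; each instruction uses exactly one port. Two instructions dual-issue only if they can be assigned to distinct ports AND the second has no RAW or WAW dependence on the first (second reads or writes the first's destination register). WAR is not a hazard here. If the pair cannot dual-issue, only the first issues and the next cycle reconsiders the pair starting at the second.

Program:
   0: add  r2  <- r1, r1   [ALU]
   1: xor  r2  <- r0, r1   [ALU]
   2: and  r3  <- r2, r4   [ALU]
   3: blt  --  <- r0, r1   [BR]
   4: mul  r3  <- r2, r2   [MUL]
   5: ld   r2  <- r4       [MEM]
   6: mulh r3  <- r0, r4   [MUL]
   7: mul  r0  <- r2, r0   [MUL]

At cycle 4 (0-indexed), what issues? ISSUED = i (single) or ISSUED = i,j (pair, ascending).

c0: i0 add  WAW r2
c1: i1 xor  RAW r2
c2: i2,i3 and+blt  2-wide
c3: i4,i5 mul+ld  2-wide
c4: i6 mulh  no-port MUL/MUL
c5: i7 mul  tail

ISSUED = 6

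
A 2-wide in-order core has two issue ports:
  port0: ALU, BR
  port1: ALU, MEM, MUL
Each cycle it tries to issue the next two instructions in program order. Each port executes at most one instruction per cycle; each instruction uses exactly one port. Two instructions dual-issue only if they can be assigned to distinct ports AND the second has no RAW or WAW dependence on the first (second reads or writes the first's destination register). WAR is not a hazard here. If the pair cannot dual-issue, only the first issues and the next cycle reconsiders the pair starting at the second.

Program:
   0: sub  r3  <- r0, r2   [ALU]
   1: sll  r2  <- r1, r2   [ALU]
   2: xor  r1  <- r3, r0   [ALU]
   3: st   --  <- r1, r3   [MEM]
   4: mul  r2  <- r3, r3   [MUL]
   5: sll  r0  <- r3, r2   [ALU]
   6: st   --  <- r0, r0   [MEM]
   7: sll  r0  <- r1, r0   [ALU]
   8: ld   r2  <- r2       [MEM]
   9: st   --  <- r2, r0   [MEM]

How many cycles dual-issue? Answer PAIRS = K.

#0 head=0: sub sll i0+i1 dual
#1 head=2: xor i2 RAW r1
#2 head=3: st i3 no-port MEM/MUL
#3 head=4: mul i4 RAW r2
#4 head=5: sll i5 RAW r0
#5 head=6: st sll i6+i7 dual
#6 head=8: ld i8 no-port MEM/MEM
#7 head=9: st i9 tail

PAIRS = 2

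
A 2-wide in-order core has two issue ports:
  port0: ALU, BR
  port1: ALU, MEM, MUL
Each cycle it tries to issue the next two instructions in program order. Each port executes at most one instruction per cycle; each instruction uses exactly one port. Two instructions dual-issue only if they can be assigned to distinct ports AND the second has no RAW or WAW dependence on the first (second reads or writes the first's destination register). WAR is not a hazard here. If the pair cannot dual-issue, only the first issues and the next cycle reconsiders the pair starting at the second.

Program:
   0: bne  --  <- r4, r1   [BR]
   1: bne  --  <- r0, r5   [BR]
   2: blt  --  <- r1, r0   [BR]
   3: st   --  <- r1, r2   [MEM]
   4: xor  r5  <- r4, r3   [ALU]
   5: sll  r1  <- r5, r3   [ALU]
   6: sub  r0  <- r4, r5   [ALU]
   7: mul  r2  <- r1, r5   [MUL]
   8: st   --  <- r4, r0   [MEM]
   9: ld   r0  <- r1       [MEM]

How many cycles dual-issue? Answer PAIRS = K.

PAIRS = 2

c0: i0 bne  no-port BR/BR
c1: i1 bne  no-port BR/BR
c2: i2/i3 blt st  pair
c3: i4 xor  RAW r5
c4: i5/i6 sll sub  pair
c5: i7 mul  no-port MUL/MEM
c6: i8 st  no-port MEM/MEM
c7: i9 ld  tail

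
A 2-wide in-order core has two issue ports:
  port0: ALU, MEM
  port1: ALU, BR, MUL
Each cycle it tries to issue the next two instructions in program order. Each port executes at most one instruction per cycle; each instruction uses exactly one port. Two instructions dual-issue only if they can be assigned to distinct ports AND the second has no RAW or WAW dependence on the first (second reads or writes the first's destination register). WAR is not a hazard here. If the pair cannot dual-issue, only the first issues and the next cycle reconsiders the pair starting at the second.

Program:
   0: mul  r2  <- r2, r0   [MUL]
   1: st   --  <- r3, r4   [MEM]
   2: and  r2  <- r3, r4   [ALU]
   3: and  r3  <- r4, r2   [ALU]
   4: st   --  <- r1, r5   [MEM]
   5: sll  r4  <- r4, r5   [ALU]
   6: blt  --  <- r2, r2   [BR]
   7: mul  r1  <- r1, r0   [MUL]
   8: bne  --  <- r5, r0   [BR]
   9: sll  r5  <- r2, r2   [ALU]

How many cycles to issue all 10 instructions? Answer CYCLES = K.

0. mul+st @i0&i1  | pair
1. and @i2  | RAW r2
2. and+st @i3&i4  | pair
3. sll+blt @i5&i6  | pair
4. mul @i7  | no-port MUL/BR
5. bne+sll @i8&i9  | pair

CYCLES = 6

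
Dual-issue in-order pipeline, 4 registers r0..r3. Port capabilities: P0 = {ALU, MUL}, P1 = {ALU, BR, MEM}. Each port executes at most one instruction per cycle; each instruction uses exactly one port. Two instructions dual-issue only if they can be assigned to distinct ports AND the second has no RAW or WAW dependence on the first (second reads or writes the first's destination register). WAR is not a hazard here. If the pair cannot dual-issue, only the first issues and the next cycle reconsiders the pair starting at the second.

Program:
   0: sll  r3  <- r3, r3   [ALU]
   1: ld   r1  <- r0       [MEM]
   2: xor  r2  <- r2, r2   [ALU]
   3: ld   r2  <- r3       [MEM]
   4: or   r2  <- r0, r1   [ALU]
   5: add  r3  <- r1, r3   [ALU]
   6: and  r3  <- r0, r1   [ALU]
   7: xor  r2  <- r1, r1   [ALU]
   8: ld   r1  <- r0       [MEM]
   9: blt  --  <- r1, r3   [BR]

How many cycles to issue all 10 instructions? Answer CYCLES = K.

CYCLES = 7

  cy0 -> i0&i1 (sll+ld) pair
  cy1 -> i2 (xor) WAW r2
  cy2 -> i3 (ld) WAW r2
  cy3 -> i4&i5 (or+add) pair
  cy4 -> i6&i7 (and+xor) pair
  cy5 -> i8 (ld) no-port MEM/BR
  cy6 -> i9 (blt) tail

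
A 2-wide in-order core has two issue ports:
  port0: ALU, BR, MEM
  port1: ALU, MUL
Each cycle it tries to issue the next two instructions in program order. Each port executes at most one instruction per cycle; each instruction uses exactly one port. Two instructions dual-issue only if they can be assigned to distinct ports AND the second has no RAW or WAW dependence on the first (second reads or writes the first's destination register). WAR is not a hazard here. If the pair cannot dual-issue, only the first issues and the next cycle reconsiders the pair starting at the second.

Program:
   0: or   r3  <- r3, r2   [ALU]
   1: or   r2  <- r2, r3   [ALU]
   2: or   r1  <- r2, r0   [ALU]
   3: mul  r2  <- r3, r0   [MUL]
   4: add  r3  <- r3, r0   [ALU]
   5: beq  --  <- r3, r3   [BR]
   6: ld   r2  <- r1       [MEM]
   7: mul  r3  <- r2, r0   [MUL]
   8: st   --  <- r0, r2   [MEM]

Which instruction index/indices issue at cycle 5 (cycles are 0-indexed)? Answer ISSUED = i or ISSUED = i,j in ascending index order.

0. or @i0  | RAW r3
1. or @i1  | RAW r2
2. or;mul @i2,i3  | dual
3. add @i4  | RAW r3
4. beq @i5  | no-port BR/MEM
5. ld @i6  | RAW r2
6. mul;st @i7,i8  | dual

ISSUED = 6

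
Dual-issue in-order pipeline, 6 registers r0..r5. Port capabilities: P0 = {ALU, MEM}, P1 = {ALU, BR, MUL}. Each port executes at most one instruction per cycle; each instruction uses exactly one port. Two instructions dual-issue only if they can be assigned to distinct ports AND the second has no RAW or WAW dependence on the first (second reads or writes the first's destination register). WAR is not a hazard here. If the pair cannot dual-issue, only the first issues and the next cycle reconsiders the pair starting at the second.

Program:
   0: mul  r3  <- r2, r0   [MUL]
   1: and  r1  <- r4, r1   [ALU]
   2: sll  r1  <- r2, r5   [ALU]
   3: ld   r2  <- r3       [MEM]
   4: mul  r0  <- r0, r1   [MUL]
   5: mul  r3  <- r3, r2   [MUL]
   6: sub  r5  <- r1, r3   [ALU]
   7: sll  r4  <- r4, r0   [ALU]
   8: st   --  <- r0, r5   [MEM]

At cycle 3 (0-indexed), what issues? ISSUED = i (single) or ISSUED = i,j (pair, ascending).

ISSUED = 5

0. mul/and @i0/i1  | 2-wide
1. sll/ld @i2/i3  | 2-wide
2. mul @i4  | no-port MUL/MUL
3. mul @i5  | RAW r3
4. sub/sll @i6/i7  | 2-wide
5. st @i8  | tail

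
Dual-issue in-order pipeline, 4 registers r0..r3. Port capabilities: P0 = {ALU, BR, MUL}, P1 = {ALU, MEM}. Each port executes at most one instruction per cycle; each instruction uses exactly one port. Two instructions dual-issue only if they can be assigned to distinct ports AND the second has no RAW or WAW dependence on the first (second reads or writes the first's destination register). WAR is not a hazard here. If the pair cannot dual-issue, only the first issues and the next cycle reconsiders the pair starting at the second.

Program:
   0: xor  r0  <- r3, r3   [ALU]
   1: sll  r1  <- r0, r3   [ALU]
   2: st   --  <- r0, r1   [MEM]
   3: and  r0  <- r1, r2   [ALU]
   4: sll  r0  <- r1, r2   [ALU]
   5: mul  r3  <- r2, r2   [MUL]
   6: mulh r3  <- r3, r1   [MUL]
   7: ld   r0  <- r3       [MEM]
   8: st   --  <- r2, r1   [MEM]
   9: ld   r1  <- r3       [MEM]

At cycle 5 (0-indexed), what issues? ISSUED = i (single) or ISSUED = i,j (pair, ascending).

  cy0 -> i0 (xor) RAW r0
  cy1 -> i1 (sll) RAW r1
  cy2 -> i2,i3 (st+and) dual
  cy3 -> i4,i5 (sll+mul) dual
  cy4 -> i6 (mulh) RAW r3
  cy5 -> i7 (ld) no-port MEM/MEM
  cy6 -> i8 (st) no-port MEM/MEM
  cy7 -> i9 (ld) tail

ISSUED = 7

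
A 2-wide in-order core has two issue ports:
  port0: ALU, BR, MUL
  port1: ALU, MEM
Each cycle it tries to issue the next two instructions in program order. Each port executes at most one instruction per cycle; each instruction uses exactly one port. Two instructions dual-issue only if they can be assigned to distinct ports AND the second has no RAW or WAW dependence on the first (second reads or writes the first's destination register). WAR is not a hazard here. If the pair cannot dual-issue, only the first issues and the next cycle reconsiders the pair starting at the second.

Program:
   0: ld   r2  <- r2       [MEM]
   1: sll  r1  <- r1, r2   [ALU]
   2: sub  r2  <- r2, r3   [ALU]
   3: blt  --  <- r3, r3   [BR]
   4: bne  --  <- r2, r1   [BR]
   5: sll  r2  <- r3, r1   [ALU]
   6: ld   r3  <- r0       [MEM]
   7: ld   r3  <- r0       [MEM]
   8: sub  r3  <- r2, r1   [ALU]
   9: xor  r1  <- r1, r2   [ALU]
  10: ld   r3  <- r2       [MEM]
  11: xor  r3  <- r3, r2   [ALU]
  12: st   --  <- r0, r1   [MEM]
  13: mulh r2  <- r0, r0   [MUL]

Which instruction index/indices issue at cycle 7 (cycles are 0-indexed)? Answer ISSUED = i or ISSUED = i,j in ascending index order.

0. ld.MEM @i0  | RAW r2
1. sll.ALU/sub.ALU @i1,i2  | pair
2. blt.BR @i3  | no-port BR/BR
3. bne.BR/sll.ALU @i4,i5  | pair
4. ld.MEM @i6  | no-port MEM/MEM
5. ld.MEM @i7  | WAW r3
6. sub.ALU/xor.ALU @i8,i9  | pair
7. ld.MEM @i10  | RAW+WAW r3
8. xor.ALU/st.MEM @i11,i12  | pair
9. mulh.MUL @i13  | tail

ISSUED = 10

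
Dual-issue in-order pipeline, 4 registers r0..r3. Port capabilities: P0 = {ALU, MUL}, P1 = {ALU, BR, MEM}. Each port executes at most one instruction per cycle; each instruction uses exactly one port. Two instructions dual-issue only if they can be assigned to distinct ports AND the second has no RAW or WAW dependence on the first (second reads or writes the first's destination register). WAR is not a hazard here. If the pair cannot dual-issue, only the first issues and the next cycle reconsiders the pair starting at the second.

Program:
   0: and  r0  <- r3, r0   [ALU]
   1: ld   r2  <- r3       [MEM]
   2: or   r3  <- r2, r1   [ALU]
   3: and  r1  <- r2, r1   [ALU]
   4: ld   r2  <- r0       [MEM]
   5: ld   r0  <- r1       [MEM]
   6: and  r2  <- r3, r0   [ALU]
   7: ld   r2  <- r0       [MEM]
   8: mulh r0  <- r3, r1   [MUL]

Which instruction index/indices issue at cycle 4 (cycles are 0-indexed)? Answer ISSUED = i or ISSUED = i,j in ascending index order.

ISSUED = 6

0. and.ALU ld.MEM @i0&i1  | 2-wide
1. or.ALU and.ALU @i2&i3  | 2-wide
2. ld.MEM @i4  | no-port MEM/MEM
3. ld.MEM @i5  | RAW r0
4. and.ALU @i6  | WAW r2
5. ld.MEM mulh.MUL @i7&i8  | 2-wide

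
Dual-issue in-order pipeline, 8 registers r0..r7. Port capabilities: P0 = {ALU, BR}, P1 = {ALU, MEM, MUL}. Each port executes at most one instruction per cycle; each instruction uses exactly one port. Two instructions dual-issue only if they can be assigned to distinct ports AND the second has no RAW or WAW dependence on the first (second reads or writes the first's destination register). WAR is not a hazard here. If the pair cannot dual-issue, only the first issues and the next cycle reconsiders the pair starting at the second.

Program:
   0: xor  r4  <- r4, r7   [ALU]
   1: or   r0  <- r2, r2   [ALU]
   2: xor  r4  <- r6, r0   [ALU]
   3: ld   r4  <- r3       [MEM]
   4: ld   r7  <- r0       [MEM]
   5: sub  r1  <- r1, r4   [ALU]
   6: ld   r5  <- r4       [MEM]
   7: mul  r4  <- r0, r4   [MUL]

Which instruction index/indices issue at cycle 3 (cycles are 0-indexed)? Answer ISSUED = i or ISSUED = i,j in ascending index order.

ISSUED = 4,5

#0 head=0: xor+or i0+i1 dual
#1 head=2: xor i2 WAW r4
#2 head=3: ld i3 no-port MEM/MEM
#3 head=4: ld+sub i4+i5 dual
#4 head=6: ld i6 no-port MEM/MUL
#5 head=7: mul i7 tail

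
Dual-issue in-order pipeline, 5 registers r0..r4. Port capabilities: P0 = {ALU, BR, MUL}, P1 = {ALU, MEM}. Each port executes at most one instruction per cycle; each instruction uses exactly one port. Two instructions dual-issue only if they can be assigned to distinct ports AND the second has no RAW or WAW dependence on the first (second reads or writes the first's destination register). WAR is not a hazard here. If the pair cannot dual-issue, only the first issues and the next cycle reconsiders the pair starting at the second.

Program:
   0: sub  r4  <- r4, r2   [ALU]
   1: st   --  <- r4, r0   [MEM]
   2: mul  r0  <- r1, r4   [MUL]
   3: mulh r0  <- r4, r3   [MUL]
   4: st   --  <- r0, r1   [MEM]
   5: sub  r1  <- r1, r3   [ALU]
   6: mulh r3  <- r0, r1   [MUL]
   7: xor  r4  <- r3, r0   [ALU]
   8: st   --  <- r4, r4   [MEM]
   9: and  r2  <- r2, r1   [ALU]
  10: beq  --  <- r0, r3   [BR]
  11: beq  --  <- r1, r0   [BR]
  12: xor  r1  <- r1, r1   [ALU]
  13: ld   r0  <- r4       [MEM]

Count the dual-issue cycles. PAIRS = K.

t=0 i0:sub ; RAW r4
t=1 i1+i2:st/mul ; dual
t=2 i3:mulh ; RAW r0
t=3 i4+i5:st/sub ; dual
t=4 i6:mulh ; RAW r3
t=5 i7:xor ; RAW r4
t=6 i8+i9:st/and ; dual
t=7 i10:beq ; no-port BR/BR
t=8 i11+i12:beq/xor ; dual
t=9 i13:ld ; tail

PAIRS = 4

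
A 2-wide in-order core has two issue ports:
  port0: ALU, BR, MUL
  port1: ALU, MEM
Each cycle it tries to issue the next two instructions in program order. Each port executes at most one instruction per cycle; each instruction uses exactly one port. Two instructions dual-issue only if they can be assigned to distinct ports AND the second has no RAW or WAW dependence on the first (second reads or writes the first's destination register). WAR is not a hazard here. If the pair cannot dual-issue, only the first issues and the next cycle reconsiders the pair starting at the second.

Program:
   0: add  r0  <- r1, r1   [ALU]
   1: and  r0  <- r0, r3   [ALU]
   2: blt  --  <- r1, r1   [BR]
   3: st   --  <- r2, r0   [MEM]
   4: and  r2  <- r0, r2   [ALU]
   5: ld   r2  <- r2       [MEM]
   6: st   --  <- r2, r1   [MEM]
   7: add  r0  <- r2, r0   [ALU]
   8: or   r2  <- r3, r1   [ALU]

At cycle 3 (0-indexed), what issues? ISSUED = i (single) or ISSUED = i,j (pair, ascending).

ISSUED = 5

  cy0 -> i0 (add.ALU) RAW+WAW r0
  cy1 -> i1&i2 (and.ALU/blt.BR) pair
  cy2 -> i3&i4 (st.MEM/and.ALU) pair
  cy3 -> i5 (ld.MEM) no-port MEM/MEM
  cy4 -> i6&i7 (st.MEM/add.ALU) pair
  cy5 -> i8 (or.ALU) tail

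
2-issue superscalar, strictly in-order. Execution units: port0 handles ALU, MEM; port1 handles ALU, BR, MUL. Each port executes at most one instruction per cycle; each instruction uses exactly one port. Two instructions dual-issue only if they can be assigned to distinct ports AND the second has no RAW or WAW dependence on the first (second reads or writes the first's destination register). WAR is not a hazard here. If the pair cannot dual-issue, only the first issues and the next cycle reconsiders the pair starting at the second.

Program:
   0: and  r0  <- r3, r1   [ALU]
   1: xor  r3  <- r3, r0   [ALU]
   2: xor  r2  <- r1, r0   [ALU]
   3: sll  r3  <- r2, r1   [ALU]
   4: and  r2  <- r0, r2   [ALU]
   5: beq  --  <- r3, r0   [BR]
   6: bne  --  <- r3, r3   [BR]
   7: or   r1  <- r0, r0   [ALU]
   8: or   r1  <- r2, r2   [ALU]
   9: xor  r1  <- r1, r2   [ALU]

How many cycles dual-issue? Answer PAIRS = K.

#0 head=0: and.ALU i0 RAW r0
#1 head=1: xor.ALU xor.ALU i1&i2 2-wide
#2 head=3: sll.ALU and.ALU i3&i4 2-wide
#3 head=5: beq.BR i5 no-port BR/BR
#4 head=6: bne.BR or.ALU i6&i7 2-wide
#5 head=8: or.ALU i8 RAW+WAW r1
#6 head=9: xor.ALU i9 tail

PAIRS = 3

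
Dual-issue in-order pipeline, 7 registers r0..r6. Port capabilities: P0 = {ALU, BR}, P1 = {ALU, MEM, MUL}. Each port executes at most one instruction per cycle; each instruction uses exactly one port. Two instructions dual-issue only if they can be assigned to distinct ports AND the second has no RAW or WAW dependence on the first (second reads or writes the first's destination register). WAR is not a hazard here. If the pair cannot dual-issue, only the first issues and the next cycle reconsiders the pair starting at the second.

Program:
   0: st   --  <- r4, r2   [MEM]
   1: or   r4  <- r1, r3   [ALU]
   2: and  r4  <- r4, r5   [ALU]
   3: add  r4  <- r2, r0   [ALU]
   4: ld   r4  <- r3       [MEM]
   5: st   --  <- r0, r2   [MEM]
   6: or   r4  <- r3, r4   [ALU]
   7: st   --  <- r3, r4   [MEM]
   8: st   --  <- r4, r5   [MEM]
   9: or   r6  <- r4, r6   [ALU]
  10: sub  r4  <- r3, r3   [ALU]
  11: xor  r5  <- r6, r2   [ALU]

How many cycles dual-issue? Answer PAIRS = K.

#0 head=0: st;or i0,i1 2-wide
#1 head=2: and i2 WAW r4
#2 head=3: add i3 WAW r4
#3 head=4: ld i4 no-port MEM/MEM
#4 head=5: st;or i5,i6 2-wide
#5 head=7: st i7 no-port MEM/MEM
#6 head=8: st;or i8,i9 2-wide
#7 head=10: sub;xor i10,i11 2-wide

PAIRS = 4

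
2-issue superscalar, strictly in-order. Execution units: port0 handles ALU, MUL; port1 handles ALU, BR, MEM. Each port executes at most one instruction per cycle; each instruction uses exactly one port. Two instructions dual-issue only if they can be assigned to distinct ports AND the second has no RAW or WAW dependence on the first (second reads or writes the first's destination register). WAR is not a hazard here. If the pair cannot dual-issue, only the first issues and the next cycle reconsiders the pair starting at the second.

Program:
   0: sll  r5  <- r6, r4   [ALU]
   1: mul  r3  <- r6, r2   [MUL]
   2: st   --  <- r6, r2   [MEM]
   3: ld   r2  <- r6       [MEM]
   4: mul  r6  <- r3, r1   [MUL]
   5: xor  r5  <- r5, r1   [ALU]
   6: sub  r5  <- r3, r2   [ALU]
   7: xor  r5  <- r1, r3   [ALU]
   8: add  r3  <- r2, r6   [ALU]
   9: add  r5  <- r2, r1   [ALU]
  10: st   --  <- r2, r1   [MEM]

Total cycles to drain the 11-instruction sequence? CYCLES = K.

0. sll+mul @i0&i1  | pair
1. st @i2  | no-port MEM/MEM
2. ld+mul @i3&i4  | pair
3. xor @i5  | WAW r5
4. sub @i6  | WAW r5
5. xor+add @i7&i8  | pair
6. add+st @i9&i10  | pair

CYCLES = 7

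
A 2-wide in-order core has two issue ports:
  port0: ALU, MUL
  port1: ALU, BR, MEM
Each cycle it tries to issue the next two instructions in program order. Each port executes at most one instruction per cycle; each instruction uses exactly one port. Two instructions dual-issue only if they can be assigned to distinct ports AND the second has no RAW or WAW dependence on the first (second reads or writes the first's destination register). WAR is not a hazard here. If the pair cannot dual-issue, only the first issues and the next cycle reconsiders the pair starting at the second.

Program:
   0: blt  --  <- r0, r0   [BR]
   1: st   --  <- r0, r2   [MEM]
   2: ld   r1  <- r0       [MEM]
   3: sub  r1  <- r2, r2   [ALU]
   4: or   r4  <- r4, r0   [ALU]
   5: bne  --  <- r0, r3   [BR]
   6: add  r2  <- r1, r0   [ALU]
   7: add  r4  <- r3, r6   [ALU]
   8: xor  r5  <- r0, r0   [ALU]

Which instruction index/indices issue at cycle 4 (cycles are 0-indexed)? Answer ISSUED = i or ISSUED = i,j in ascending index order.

ISSUED = 5,6

c0: i0 blt.BR  no-port BR/MEM
c1: i1 st.MEM  no-port MEM/MEM
c2: i2 ld.MEM  WAW r1
c3: i3+i4 sub.ALU or.ALU  dual
c4: i5+i6 bne.BR add.ALU  dual
c5: i7+i8 add.ALU xor.ALU  dual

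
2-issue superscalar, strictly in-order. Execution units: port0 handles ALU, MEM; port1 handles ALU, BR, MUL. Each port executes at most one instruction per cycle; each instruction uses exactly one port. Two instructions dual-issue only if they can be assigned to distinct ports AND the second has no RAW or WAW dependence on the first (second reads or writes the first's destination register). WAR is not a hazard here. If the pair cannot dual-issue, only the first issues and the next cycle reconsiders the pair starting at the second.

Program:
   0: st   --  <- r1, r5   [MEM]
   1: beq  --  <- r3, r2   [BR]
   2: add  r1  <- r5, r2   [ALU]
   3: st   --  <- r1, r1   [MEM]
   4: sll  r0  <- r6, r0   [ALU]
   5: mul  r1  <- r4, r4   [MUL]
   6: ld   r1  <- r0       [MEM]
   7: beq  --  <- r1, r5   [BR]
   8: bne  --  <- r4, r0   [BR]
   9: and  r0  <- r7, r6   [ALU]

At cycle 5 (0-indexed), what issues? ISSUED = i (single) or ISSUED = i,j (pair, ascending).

0. st.MEM;beq.BR @i0+i1  | dual
1. add.ALU @i2  | RAW r1
2. st.MEM;sll.ALU @i3+i4  | dual
3. mul.MUL @i5  | WAW r1
4. ld.MEM @i6  | RAW r1
5. beq.BR @i7  | no-port BR/BR
6. bne.BR;and.ALU @i8+i9  | dual

ISSUED = 7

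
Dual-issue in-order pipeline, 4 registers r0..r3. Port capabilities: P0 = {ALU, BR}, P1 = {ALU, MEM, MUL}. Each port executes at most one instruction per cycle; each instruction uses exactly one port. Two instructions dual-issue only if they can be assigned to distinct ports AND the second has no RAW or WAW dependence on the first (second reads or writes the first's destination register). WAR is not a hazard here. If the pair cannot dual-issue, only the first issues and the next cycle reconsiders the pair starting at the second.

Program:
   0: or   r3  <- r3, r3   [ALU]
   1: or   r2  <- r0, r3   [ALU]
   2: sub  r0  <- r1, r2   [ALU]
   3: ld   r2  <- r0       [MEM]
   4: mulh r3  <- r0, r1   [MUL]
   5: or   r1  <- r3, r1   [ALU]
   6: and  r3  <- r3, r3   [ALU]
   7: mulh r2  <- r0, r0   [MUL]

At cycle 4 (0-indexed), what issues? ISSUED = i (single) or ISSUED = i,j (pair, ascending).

ISSUED = 4

t=0 i0:or.ALU ; RAW r3
t=1 i1:or.ALU ; RAW r2
t=2 i2:sub.ALU ; RAW r0
t=3 i3:ld.MEM ; no-port MEM/MUL
t=4 i4:mulh.MUL ; RAW r3
t=5 i5&i6:or.ALU+and.ALU ; dual
t=6 i7:mulh.MUL ; tail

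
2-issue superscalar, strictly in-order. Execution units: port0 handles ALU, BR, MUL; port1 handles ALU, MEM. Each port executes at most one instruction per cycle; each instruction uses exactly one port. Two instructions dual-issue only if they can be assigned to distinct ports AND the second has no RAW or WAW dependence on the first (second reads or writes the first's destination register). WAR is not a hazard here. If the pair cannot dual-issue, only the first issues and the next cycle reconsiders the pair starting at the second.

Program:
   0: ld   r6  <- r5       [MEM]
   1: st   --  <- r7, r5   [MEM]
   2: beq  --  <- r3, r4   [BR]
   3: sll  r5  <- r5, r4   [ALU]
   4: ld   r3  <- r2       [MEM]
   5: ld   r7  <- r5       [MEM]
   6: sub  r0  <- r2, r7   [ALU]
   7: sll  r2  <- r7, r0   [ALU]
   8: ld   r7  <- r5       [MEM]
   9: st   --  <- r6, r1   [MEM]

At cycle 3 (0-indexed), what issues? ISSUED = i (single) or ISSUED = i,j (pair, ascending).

#0 head=0: ld i0 no-port MEM/MEM
#1 head=1: st+beq i1/i2 pair
#2 head=3: sll+ld i3/i4 pair
#3 head=5: ld i5 RAW r7
#4 head=6: sub i6 RAW r0
#5 head=7: sll+ld i7/i8 pair
#6 head=9: st i9 tail

ISSUED = 5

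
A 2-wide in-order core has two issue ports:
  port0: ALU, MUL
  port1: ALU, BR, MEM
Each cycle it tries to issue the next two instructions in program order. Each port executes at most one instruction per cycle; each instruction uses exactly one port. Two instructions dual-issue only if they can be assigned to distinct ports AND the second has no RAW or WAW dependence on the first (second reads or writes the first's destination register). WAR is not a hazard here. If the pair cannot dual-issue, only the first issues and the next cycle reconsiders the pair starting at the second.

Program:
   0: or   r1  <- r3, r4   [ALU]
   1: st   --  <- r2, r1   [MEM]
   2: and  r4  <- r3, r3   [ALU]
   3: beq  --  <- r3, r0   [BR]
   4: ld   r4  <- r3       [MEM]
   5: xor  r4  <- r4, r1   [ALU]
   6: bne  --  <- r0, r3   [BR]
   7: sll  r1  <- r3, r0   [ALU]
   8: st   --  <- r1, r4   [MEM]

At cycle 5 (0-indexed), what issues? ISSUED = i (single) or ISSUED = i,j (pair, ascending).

t=0 i0:or ; RAW r1
t=1 i1+i2:st/and ; pair
t=2 i3:beq ; no-port BR/MEM
t=3 i4:ld ; RAW+WAW r4
t=4 i5+i6:xor/bne ; pair
t=5 i7:sll ; RAW r1
t=6 i8:st ; tail

ISSUED = 7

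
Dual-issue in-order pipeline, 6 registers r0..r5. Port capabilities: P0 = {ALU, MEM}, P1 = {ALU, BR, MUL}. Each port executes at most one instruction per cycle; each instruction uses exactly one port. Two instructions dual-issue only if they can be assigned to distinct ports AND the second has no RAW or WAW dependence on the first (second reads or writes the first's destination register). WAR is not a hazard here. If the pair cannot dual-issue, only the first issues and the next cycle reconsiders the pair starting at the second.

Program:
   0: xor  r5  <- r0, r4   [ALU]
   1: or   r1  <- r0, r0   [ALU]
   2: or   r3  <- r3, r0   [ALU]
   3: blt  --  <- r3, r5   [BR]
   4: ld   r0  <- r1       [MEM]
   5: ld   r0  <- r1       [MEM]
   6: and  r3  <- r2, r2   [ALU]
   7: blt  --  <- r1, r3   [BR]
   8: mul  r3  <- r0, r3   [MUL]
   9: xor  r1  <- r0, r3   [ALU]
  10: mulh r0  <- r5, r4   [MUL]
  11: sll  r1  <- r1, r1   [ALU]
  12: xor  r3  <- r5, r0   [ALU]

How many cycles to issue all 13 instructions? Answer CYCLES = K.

  cy0 -> i0&i1 (xor.ALU+or.ALU) pair
  cy1 -> i2 (or.ALU) RAW r3
  cy2 -> i3&i4 (blt.BR+ld.MEM) pair
  cy3 -> i5&i6 (ld.MEM+and.ALU) pair
  cy4 -> i7 (blt.BR) no-port BR/MUL
  cy5 -> i8 (mul.MUL) RAW r3
  cy6 -> i9&i10 (xor.ALU+mulh.MUL) pair
  cy7 -> i11&i12 (sll.ALU+xor.ALU) pair

CYCLES = 8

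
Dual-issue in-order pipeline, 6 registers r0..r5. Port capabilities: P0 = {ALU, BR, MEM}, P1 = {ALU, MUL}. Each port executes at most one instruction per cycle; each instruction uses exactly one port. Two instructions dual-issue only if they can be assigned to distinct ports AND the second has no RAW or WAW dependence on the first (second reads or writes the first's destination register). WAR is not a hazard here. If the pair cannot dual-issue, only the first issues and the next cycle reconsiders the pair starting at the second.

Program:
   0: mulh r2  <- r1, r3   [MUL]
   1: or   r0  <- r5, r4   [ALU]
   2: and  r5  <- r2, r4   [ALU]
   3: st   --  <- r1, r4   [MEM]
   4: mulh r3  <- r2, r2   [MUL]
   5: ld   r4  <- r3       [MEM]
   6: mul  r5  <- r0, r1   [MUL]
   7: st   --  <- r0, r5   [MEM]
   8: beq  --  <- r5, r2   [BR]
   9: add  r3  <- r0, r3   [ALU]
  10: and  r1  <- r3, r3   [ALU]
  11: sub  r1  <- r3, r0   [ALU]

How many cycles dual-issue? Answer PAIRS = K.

  cy0 -> i0&i1 (mulh;or) dual
  cy1 -> i2&i3 (and;st) dual
  cy2 -> i4 (mulh) RAW r3
  cy3 -> i5&i6 (ld;mul) dual
  cy4 -> i7 (st) no-port MEM/BR
  cy5 -> i8&i9 (beq;add) dual
  cy6 -> i10 (and) WAW r1
  cy7 -> i11 (sub) tail

PAIRS = 4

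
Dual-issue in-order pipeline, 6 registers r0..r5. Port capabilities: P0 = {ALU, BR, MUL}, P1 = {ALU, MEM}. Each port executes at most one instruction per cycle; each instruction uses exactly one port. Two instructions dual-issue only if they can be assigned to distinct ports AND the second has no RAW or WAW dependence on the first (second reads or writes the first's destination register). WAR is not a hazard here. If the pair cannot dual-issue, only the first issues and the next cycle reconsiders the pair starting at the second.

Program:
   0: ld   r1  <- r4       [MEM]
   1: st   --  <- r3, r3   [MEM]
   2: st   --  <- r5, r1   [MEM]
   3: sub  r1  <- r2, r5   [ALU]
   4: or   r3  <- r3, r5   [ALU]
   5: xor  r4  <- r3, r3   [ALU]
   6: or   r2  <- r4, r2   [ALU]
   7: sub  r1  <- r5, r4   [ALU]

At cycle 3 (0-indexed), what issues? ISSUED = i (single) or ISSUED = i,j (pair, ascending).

ISSUED = 4

t=0 i0:ld.MEM ; no-port MEM/MEM
t=1 i1:st.MEM ; no-port MEM/MEM
t=2 i2,i3:st.MEM;sub.ALU ; dual
t=3 i4:or.ALU ; RAW r3
t=4 i5:xor.ALU ; RAW r4
t=5 i6,i7:or.ALU;sub.ALU ; dual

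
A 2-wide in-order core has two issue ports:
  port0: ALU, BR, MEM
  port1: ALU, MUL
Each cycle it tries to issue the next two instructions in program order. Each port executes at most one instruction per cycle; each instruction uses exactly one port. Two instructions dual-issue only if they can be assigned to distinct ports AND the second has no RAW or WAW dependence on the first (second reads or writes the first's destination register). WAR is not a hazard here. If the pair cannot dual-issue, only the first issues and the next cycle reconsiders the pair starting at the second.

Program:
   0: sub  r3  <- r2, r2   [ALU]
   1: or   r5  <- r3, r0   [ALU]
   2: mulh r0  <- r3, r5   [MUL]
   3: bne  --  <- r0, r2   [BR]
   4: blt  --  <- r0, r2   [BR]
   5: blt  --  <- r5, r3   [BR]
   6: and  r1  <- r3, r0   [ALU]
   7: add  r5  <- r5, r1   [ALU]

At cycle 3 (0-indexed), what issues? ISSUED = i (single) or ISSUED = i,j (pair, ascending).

#0 head=0: sub.ALU i0 RAW r3
#1 head=1: or.ALU i1 RAW r5
#2 head=2: mulh.MUL i2 RAW r0
#3 head=3: bne.BR i3 no-port BR/BR
#4 head=4: blt.BR i4 no-port BR/BR
#5 head=5: blt.BR;and.ALU i5&i6 dual
#6 head=7: add.ALU i7 tail

ISSUED = 3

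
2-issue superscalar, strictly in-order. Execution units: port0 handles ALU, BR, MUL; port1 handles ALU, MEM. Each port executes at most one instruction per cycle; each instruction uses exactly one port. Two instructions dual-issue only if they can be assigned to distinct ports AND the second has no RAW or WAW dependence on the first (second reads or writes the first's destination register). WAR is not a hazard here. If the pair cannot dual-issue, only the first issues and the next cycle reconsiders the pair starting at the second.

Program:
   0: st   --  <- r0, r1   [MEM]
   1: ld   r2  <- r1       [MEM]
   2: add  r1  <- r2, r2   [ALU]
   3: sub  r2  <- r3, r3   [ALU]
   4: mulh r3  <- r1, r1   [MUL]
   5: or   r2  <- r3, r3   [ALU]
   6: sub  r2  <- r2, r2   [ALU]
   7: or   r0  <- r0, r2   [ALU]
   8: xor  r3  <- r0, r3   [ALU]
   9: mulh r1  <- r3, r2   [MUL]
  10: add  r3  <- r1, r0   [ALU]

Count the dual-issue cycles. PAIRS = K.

PAIRS = 1

c0: i0 st.MEM  no-port MEM/MEM
c1: i1 ld.MEM  RAW r2
c2: i2&i3 add.ALU;sub.ALU  pair
c3: i4 mulh.MUL  RAW r3
c4: i5 or.ALU  RAW+WAW r2
c5: i6 sub.ALU  RAW r2
c6: i7 or.ALU  RAW r0
c7: i8 xor.ALU  RAW r3
c8: i9 mulh.MUL  RAW r1
c9: i10 add.ALU  tail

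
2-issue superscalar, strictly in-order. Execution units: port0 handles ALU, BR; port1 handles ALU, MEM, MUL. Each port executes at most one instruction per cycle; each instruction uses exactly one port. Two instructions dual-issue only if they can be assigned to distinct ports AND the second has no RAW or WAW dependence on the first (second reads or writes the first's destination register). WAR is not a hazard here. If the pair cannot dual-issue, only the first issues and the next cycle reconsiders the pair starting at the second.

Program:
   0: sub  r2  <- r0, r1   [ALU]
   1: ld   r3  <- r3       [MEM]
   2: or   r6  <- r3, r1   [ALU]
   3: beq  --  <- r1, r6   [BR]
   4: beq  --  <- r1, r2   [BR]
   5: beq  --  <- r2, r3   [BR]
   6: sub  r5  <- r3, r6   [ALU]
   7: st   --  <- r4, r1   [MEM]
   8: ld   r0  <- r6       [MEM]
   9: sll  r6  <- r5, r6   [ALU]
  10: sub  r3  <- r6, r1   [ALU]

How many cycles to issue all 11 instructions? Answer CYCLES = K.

0. sub.ALU+ld.MEM @i0/i1  | dual
1. or.ALU @i2  | RAW r6
2. beq.BR @i3  | no-port BR/BR
3. beq.BR @i4  | no-port BR/BR
4. beq.BR+sub.ALU @i5/i6  | dual
5. st.MEM @i7  | no-port MEM/MEM
6. ld.MEM+sll.ALU @i8/i9  | dual
7. sub.ALU @i10  | tail

CYCLES = 8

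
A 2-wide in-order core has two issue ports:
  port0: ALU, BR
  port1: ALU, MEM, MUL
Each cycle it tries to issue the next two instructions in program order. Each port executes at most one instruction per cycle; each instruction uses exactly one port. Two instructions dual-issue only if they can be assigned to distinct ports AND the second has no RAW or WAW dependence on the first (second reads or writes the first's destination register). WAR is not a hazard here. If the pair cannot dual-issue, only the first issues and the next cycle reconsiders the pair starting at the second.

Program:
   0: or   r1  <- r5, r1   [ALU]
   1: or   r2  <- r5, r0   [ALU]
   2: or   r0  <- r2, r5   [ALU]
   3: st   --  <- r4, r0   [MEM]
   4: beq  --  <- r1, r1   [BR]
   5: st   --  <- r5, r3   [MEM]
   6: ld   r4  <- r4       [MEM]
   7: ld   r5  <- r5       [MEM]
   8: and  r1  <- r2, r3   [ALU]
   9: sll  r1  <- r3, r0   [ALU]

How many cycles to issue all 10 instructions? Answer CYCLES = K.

CYCLES = 7

  cy0 -> i0+i1 (or/or) dual
  cy1 -> i2 (or) RAW r0
  cy2 -> i3+i4 (st/beq) dual
  cy3 -> i5 (st) no-port MEM/MEM
  cy4 -> i6 (ld) no-port MEM/MEM
  cy5 -> i7+i8 (ld/and) dual
  cy6 -> i9 (sll) tail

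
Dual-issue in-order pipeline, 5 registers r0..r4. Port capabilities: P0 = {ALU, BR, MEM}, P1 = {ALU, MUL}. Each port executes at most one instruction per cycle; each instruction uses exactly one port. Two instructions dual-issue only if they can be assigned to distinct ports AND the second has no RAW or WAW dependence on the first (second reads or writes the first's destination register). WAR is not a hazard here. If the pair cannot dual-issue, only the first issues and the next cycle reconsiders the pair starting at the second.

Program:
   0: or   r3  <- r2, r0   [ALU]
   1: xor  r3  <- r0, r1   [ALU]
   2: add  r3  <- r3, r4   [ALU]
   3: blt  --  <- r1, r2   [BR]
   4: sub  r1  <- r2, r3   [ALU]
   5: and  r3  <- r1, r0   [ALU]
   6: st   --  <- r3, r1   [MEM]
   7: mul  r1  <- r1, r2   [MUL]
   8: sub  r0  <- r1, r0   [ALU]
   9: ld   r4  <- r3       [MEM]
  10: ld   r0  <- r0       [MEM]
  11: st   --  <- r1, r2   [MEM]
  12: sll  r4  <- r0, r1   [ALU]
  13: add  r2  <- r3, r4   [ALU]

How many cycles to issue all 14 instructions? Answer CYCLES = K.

CYCLES = 10

  cy0 -> i0 (or.ALU) WAW r3
  cy1 -> i1 (xor.ALU) RAW+WAW r3
  cy2 -> i2/i3 (add.ALU blt.BR) 2-wide
  cy3 -> i4 (sub.ALU) RAW r1
  cy4 -> i5 (and.ALU) RAW r3
  cy5 -> i6/i7 (st.MEM mul.MUL) 2-wide
  cy6 -> i8/i9 (sub.ALU ld.MEM) 2-wide
  cy7 -> i10 (ld.MEM) no-port MEM/MEM
  cy8 -> i11/i12 (st.MEM sll.ALU) 2-wide
  cy9 -> i13 (add.ALU) tail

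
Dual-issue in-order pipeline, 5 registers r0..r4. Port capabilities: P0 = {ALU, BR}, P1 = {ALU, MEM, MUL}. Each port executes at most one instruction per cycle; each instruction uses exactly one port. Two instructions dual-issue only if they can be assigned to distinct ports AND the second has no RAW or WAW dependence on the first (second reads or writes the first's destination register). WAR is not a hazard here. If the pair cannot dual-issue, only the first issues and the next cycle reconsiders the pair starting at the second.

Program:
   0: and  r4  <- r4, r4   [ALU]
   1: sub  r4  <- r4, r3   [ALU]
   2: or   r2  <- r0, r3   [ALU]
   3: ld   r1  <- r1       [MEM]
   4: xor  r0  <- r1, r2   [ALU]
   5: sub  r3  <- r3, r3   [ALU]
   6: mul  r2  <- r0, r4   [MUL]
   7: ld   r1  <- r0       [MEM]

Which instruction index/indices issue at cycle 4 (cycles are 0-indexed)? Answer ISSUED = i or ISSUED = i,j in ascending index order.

[0] i0  and.ALU  -- RAW+WAW r4
[1] i1&i2  sub.ALU+or.ALU  -- 2-wide
[2] i3  ld.MEM  -- RAW r1
[3] i4&i5  xor.ALU+sub.ALU  -- 2-wide
[4] i6  mul.MUL  -- no-port MUL/MEM
[5] i7  ld.MEM  -- tail

ISSUED = 6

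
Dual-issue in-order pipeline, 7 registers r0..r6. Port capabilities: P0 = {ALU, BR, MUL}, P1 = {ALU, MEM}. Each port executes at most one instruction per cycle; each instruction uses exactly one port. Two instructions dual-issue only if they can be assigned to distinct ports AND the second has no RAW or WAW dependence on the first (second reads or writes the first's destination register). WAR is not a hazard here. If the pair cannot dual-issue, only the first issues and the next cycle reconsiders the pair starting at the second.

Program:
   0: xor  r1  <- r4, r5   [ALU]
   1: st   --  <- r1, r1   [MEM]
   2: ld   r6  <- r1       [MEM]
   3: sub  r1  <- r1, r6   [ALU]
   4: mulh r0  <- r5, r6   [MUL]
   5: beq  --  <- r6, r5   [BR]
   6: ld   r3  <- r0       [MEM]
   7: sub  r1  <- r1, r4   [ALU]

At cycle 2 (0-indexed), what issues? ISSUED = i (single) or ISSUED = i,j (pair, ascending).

ISSUED = 2

0. xor @i0  | RAW r1
1. st @i1  | no-port MEM/MEM
2. ld @i2  | RAW r6
3. sub+mulh @i3/i4  | pair
4. beq+ld @i5/i6  | pair
5. sub @i7  | tail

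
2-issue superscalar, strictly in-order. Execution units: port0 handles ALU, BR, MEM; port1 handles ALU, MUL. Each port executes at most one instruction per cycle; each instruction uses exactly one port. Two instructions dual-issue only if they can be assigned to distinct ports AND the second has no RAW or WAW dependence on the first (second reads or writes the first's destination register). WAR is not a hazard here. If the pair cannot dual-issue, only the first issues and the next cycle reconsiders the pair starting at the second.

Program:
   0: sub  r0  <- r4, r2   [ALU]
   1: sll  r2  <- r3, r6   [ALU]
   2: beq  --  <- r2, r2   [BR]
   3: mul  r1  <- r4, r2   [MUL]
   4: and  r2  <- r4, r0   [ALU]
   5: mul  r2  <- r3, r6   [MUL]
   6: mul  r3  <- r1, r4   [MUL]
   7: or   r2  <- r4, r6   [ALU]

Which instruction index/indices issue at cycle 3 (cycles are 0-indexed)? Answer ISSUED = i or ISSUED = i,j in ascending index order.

ISSUED = 5

t=0 i0/i1:sub sll ; 2-wide
t=1 i2/i3:beq mul ; 2-wide
t=2 i4:and ; WAW r2
t=3 i5:mul ; no-port MUL/MUL
t=4 i6/i7:mul or ; 2-wide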